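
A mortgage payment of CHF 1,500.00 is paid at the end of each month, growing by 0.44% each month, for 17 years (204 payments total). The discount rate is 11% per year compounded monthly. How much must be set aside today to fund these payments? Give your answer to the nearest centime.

CHF 194,897.38

Periodic rate r = 0.11/12 per month; n is counted in months.
Growing ordinary annuity: PV = PMT₁ × [1 − ((1+g)/(1+r))^n] / (r − g) = 1,500 × [1 − ((1+0.0044)/(1+r))^204] / (r − 0.0044) = CHF 194,897.38.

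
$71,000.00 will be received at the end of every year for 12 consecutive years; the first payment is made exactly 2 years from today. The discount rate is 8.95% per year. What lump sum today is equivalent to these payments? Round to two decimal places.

Ordinary annuity of 12 payments, first payment at period 2.
Periodic rate r = 0.0895 per year.
The ordinary-annuity PV formula values the stream one period before the first payment (period 1); discount that back 1 periods:
PV₀ = 71,000 × [1 − (1+r)^−12] / r × (1+r)^−1 = $467,824.33

$467,824.33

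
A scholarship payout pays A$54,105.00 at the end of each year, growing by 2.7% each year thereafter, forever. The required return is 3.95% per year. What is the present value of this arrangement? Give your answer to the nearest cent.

Periodic rate r = 0.0395 per year.
Growing perpetuity (Gordon): PV = PMT₁ / (r − g) = 54,105 / (r − 0.027) = A$4,328,400.00.

A$4,328,400.00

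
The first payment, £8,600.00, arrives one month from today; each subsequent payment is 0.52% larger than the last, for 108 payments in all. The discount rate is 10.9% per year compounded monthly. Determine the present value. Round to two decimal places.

Periodic rate r = 0.109/12 per month; n is counted in months.
Growing ordinary annuity: PV = PMT₁ × [1 − ((1+g)/(1+r))^n] / (r − g) = 8,600 × [1 − ((1+0.0052)/(1+r))^108] / (r − 0.0052) = £754,292.45.

£754,292.45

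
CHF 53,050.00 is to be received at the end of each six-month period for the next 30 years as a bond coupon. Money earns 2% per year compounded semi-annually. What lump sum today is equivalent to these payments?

CHF 2,384,864.79

This is an ordinary annuity: 60 payments of CHF 53,050.00 at the end of each six-month period.
Periodic rate r = 0.02/2 per half-year; n is counted in half-years.
PV = PMT × [(1 − (1+r)^−n)/r] = 53,050 × [1 − (1+r)^−60] / r = CHF 2,384,864.79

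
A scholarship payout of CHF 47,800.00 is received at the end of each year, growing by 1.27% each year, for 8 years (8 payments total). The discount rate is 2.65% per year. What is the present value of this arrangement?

Periodic rate r = 0.0265 per year.
Growing ordinary annuity: PV = PMT₁ × [1 − ((1+g)/(1+r))^n] / (r − g) = 47,800 × [1 − ((1+0.0127)/(1+r))^8] / (r − 0.0127) = CHF 355,462.88.

CHF 355,462.88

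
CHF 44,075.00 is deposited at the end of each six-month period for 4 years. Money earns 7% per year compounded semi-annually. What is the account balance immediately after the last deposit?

This is an ordinary annuity: 8 deposits of CHF 44,075.00 at the end of each six-month period.
Periodic rate r = 0.07/2 per half-year; n is counted in half-years.
FV = PMT × [((1+r)^n − 1)/r] = 44,075 × [(1+r)^8 − 1] / r = CHF 398,953.09

CHF 398,953.09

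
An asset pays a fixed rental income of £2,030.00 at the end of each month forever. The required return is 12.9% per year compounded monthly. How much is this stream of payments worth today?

£188,837.21

Periodic rate r = 0.129/12 per month.
Level perpetuity: PV = PMT / r = 2,030 / (0.129/12) = £188,837.21.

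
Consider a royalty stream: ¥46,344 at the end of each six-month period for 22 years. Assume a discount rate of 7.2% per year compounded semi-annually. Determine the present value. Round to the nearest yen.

¥1,015,776

This is an ordinary annuity: 44 payments of ¥46,344 at the end of each six-month period.
Periodic rate r = 0.072/2 per half-year; n is counted in half-years.
PV = PMT × [(1 − (1+r)^−n)/r] = 46,344 × [1 − (1+r)^−44] / r = ¥1,015,776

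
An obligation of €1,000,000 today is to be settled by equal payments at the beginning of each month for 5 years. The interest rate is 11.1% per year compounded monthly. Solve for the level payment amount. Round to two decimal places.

Level annuity due; solve PV = PMT × [(1 − (1+r)^−n)/r] × (1+r) for PMT.
Periodic rate r = 0.111/12 per month; n is counted in months.
With n = 60: PMT = 1,000,000 / ([(1 − (1+r)^−n)/r] × (1+r)) = €21,592.60

€21,592.60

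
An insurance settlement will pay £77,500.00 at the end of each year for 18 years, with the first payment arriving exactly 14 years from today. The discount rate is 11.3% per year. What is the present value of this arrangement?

Ordinary annuity of 18 payments, first payment at period 14.
Periodic rate r = 0.113 per year.
The ordinary-annuity PV formula values the stream one period before the first payment (period 13); discount that back 13 periods:
PV₀ = 77,500 × [1 − (1+r)^−18] / r × (1+r)^−13 = £145,700.16

£145,700.16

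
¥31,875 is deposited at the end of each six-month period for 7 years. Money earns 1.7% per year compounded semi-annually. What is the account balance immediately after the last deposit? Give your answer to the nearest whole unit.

This is an ordinary annuity: 14 deposits of ¥31,875 at the end of each six-month period.
Periodic rate r = 0.017/2 per half-year; n is counted in half-years.
FV = PMT × [((1+r)^n − 1)/r] = 31,875 × [(1+r)^14 − 1] / r = ¥471,764

¥471,764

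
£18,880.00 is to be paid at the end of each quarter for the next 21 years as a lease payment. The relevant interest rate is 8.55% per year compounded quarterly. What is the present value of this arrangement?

£733,810.68

This is an ordinary annuity: 84 payments of £18,880.00 at the end of each quarter.
Periodic rate r = 0.0855/4 per quarter; n is counted in quarters.
PV = PMT × [(1 − (1+r)^−n)/r] = 18,880 × [1 − (1+r)^−84] / r = £733,810.68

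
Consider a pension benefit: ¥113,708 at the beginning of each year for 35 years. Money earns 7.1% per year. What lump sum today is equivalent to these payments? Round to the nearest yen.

This is an annuity due: 35 payments of ¥113,708 at the beginning of each year.
Periodic rate r = 0.071 per year.
PV = PMT × [(1 − (1+r)^−n)/r] × (1+r) = 113,708 × [1 − (1+r)^−35] / r × (1+r) = ¥1,559,743

¥1,559,743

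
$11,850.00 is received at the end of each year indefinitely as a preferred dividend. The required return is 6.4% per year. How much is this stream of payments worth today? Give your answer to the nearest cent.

$185,156.25

Periodic rate r = 0.064 per year.
Level perpetuity: PV = PMT / r = 11,850 / (0.064) = $185,156.25.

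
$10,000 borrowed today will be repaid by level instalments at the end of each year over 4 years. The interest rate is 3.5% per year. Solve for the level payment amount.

$2,722.51

Level ordinary annuity; solve PV = PMT × [(1 − (1+r)^−n)/r] for PMT.
Periodic rate r = 0.035 per year.
With n = 4: PMT = 10,000 / ([(1 − (1+r)^−n)/r]) = $2,722.51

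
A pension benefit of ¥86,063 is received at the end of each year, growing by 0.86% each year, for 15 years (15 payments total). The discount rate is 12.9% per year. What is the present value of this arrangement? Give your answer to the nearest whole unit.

Periodic rate r = 0.129 per year.
Growing ordinary annuity: PV = PMT₁ × [1 − ((1+g)/(1+r))^n] / (r − g) = 86,063 × [1 − ((1+0.0086)/(1+r))^15] / (r − 0.0086) = ¥583,115.

¥583,115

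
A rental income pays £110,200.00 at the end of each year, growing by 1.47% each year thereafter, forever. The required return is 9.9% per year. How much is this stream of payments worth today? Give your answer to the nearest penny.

£1,307,236.06

Periodic rate r = 0.099 per year.
Growing perpetuity (Gordon): PV = PMT₁ / (r − g) = 110,200 / (r − 0.0147) = £1,307,236.06.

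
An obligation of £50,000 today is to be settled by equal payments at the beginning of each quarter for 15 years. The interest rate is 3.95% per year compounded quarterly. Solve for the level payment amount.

Level annuity due; solve PV = PMT × [(1 − (1+r)^−n)/r] × (1+r) for PMT.
Periodic rate r = 0.0395/4 per quarter; n is counted in quarters.
With n = 60: PMT = 50,000 / ([(1 − (1+r)^−n)/r] × (1+r)) = £1,097.60

£1,097.60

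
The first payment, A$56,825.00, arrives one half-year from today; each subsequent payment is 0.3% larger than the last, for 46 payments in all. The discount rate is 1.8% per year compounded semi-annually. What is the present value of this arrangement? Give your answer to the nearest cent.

A$2,272,408.63

Periodic rate r = 0.018/2 per half-year; n is counted in half-years.
Growing ordinary annuity: PV = PMT₁ × [1 − ((1+g)/(1+r))^n] / (r − g) = 56,825 × [1 − ((1+0.003)/(1+r))^46] / (r − 0.003) = A$2,272,408.63.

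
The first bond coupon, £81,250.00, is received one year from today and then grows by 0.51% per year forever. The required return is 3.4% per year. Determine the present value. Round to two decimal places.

£2,811,418.69

Periodic rate r = 0.034 per year.
Growing perpetuity (Gordon): PV = PMT₁ / (r − g) = 81,250 / (r − 0.0051) = £2,811,418.69.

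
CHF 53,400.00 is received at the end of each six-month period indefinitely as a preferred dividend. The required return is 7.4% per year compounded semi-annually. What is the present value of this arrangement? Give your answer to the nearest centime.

Periodic rate r = 0.074/2 per half-year.
Level perpetuity: PV = PMT / r = 53,400 / (0.074/2) = CHF 1,443,243.24.

CHF 1,443,243.24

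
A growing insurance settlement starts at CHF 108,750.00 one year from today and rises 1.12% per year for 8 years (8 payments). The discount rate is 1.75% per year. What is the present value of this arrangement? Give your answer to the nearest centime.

Periodic rate r = 0.0175 per year.
Growing ordinary annuity: PV = PMT₁ × [1 − ((1+g)/(1+r))^n] / (r − g) = 108,750 × [1 − ((1+0.0112)/(1+r))^8] / (r − 0.0112) = CHF 836,735.24.

CHF 836,735.24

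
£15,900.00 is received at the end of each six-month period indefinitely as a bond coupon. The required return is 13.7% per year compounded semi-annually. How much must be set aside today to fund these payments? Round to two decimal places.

Periodic rate r = 0.137/2 per half-year.
Level perpetuity: PV = PMT / r = 15,900 / (0.137/2) = £232,116.79.

£232,116.79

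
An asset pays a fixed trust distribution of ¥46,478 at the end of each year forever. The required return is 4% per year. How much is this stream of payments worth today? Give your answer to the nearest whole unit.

¥1,161,950

Periodic rate r = 0.04 per year.
Level perpetuity: PV = PMT / r = 46,478 / (0.04) = ¥1,161,950.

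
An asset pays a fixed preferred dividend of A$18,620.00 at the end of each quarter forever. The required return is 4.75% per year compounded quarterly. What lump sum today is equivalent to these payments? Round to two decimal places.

A$1,568,000.00

Periodic rate r = 0.0475/4 per quarter.
Level perpetuity: PV = PMT / r = 18,620 / (0.0475/4) = A$1,568,000.00.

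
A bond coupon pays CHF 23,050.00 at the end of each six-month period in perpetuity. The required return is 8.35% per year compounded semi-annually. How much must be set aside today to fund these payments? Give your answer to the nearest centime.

CHF 552,095.81

Periodic rate r = 0.0835/2 per half-year.
Level perpetuity: PV = PMT / r = 23,050 / (0.0835/2) = CHF 552,095.81.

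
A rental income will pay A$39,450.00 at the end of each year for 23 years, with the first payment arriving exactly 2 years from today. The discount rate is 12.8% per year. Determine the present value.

Ordinary annuity of 23 payments, first payment at period 2.
Periodic rate r = 0.128 per year.
The ordinary-annuity PV formula values the stream one period before the first payment (period 1); discount that back 1 periods:
PV₀ = 39,450 × [1 − (1+r)^−23] / r × (1+r)^−1 = A$256,113.08

A$256,113.08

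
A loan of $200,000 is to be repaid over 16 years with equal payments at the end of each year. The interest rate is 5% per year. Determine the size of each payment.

Level ordinary annuity; solve PV = PMT × [(1 − (1+r)^−n)/r] for PMT.
Periodic rate r = 0.05 per year.
With n = 16: PMT = 200,000 / ([(1 − (1+r)^−n)/r]) = $18,453.98

$18,453.98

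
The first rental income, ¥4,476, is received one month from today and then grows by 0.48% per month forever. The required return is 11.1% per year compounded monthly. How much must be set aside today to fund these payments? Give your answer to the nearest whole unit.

Periodic rate r = 0.111/12 per month.
Growing perpetuity (Gordon): PV = PMT₁ / (r − g) = 4,476 / (r − 0.0048) = ¥1,005,843.

¥1,005,843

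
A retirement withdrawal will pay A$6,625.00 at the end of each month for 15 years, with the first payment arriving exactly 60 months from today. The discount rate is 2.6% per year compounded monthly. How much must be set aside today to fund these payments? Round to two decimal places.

Ordinary annuity of 180 payments, first payment at period 60.
Periodic rate r = 0.026/12 per month; n is counted in months.
The ordinary-annuity PV formula values the stream one period before the first payment (period 59); discount that back 59 periods:
PV₀ = 6,625 × [1 − (1+r)^−180] / r × (1+r)^−59 = A$868,316.76

A$868,316.76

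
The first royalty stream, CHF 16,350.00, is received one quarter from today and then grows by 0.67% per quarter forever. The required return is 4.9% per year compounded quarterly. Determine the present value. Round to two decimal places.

CHF 2,945,945.95

Periodic rate r = 0.049/4 per quarter.
Growing perpetuity (Gordon): PV = PMT₁ / (r − g) = 16,350 / (r − 0.0067) = CHF 2,945,945.95.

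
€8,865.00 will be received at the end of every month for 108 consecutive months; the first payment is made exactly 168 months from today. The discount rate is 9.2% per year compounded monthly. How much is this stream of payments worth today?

€181,406.28

Ordinary annuity of 108 payments, first payment at period 168.
Periodic rate r = 0.092/12 per month; n is counted in months.
The ordinary-annuity PV formula values the stream one period before the first payment (period 167); discount that back 167 periods:
PV₀ = 8,865 × [1 − (1+r)^−108] / r × (1+r)^−167 = €181,406.28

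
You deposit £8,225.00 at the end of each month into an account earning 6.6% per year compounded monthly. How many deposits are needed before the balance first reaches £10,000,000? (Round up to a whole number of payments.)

Periodic rate r = 0.066/12 per month; n is counted in months.
Ordinary annuity FV: 10,000,000 = 8,225 × [((1+r)^n − 1)/r].
(1+r)^n = 1 + 10,000,000 × r / 8,225, so n = ln(1 + 10,000,000·r/8,225) / ln(1+r) = 371.84.
Round up to a whole number of payments: n = 372.

372 payments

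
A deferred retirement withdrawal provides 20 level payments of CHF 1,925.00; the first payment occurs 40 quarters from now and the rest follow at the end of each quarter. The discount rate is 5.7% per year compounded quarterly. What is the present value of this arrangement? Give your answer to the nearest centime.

CHF 19,174.63

Ordinary annuity of 20 payments, first payment at period 40.
Periodic rate r = 0.057/4 per quarter; n is counted in quarters.
The ordinary-annuity PV formula values the stream one period before the first payment (period 39); discount that back 39 periods:
PV₀ = 1,925 × [1 − (1+r)^−20] / r × (1+r)^−39 = CHF 19,174.63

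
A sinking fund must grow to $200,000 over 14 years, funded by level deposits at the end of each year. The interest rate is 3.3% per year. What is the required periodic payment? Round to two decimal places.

$11,469.29

Level ordinary annuity; solve FV = PMT × [((1+r)^n − 1)/r] for PMT.
Periodic rate r = 0.033 per year.
With n = 14: PMT = 200,000 / ([((1+r)^n − 1)/r]) = $11,469.29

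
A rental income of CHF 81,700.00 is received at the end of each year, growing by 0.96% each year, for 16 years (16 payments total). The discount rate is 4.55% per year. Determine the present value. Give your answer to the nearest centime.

CHF 974,600.68

Periodic rate r = 0.0455 per year.
Growing ordinary annuity: PV = PMT₁ × [1 − ((1+g)/(1+r))^n] / (r − g) = 81,700 × [1 − ((1+0.0096)/(1+r))^16] / (r − 0.0096) = CHF 974,600.68.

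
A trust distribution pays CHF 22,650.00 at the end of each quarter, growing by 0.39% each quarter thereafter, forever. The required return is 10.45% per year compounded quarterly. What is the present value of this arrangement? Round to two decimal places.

Periodic rate r = 0.1045/4 per quarter.
Growing perpetuity (Gordon): PV = PMT₁ / (r − g) = 22,650 / (r − 0.0039) = CHF 1,019,122.61.

CHF 1,019,122.61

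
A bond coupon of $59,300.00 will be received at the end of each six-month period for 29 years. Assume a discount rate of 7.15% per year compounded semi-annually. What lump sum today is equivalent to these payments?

$1,442,473.38

This is an ordinary annuity: 58 payments of $59,300.00 at the end of each six-month period.
Periodic rate r = 0.0715/2 per half-year; n is counted in half-years.
PV = PMT × [(1 − (1+r)^−n)/r] = 59,300 × [1 − (1+r)^−58] / r = $1,442,473.38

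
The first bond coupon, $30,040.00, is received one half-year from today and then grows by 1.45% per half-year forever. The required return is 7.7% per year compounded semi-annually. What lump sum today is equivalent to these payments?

$1,251,666.67

Periodic rate r = 0.077/2 per half-year.
Growing perpetuity (Gordon): PV = PMT₁ / (r − g) = 30,040 / (r − 0.0145) = $1,251,666.67.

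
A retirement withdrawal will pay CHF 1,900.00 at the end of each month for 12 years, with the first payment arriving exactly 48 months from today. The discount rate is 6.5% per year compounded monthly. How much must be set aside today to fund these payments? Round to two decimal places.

CHF 147,114.11

Ordinary annuity of 144 payments, first payment at period 48.
Periodic rate r = 0.065/12 per month; n is counted in months.
The ordinary-annuity PV formula values the stream one period before the first payment (period 47); discount that back 47 periods:
PV₀ = 1,900 × [1 − (1+r)^−144] / r × (1+r)^−47 = CHF 147,114.11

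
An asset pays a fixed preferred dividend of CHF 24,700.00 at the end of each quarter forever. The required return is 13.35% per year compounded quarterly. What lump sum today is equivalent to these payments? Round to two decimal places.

Periodic rate r = 0.1335/4 per quarter.
Level perpetuity: PV = PMT / r = 24,700 / (0.1335/4) = CHF 740,074.91.

CHF 740,074.91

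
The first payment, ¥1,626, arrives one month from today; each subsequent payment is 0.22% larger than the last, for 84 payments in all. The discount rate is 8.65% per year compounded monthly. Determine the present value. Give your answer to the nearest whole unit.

¥111,072

Periodic rate r = 0.0865/12 per month; n is counted in months.
Growing ordinary annuity: PV = PMT₁ × [1 − ((1+g)/(1+r))^n] / (r − g) = 1,626 × [1 − ((1+0.0022)/(1+r))^84] / (r − 0.0022) = ¥111,072.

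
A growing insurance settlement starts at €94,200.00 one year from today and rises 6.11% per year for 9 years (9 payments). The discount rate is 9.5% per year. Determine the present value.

€684,981.47

Periodic rate r = 0.095 per year.
Growing ordinary annuity: PV = PMT₁ × [1 − ((1+g)/(1+r))^n] / (r − g) = 94,200 × [1 − ((1+0.0611)/(1+r))^9] / (r − 0.0611) = €684,981.47.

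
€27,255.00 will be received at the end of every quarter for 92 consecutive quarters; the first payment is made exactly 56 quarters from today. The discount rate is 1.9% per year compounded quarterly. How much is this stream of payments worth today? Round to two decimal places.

Ordinary annuity of 92 payments, first payment at period 56.
Periodic rate r = 0.019/4 per quarter; n is counted in quarters.
The ordinary-annuity PV formula values the stream one period before the first payment (period 55); discount that back 55 periods:
PV₀ = 27,255 × [1 − (1+r)^−92] / r × (1+r)^−55 = €1,562,352.49

€1,562,352.49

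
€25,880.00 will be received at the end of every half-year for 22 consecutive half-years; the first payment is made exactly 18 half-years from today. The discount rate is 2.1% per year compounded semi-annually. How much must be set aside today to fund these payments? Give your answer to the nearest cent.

Ordinary annuity of 22 payments, first payment at period 18.
Periodic rate r = 0.021/2 per half-year; n is counted in half-years.
The ordinary-annuity PV formula values the stream one period before the first payment (period 17); discount that back 17 periods:
PV₀ = 25,880 × [1 − (1+r)^−22] / r × (1+r)^−17 = €423,696.68

€423,696.68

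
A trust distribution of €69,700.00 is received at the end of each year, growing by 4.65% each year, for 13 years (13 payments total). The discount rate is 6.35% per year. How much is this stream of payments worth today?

€774,886.64

Periodic rate r = 0.0635 per year.
Growing ordinary annuity: PV = PMT₁ × [1 − ((1+g)/(1+r))^n] / (r − g) = 69,700 × [1 − ((1+0.0465)/(1+r))^13] / (r − 0.0465) = €774,886.64.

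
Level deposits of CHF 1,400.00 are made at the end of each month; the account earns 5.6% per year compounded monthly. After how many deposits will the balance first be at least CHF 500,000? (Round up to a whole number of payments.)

Periodic rate r = 0.056/12 per month; n is counted in months.
Ordinary annuity FV: 500,000 = 1,400 × [((1+r)^n − 1)/r].
(1+r)^n = 1 + 500,000 × r / 1,400, so n = ln(1 + 500,000·r/1,400) / ln(1+r) = 210.67.
Round up to a whole number of payments: n = 211.

211 payments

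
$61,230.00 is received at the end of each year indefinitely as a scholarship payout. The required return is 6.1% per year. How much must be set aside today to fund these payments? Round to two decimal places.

$1,003,770.49

Periodic rate r = 0.061 per year.
Level perpetuity: PV = PMT / r = 61,230 / (0.061) = $1,003,770.49.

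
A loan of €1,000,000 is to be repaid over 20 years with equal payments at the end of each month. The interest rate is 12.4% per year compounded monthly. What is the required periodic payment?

Level ordinary annuity; solve PV = PMT × [(1 − (1+r)^−n)/r] for PMT.
Periodic rate r = 0.124/12 per month; n is counted in months.
With n = 240: PMT = 1,000,000 / ([(1 − (1+r)^−n)/r]) = €11,290.99

€11,290.99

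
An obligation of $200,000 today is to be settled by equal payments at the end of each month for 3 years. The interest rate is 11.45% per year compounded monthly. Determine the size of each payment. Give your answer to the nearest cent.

Level ordinary annuity; solve PV = PMT × [(1 − (1+r)^−n)/r] for PMT.
Periodic rate r = 0.1145/12 per month; n is counted in months.
With n = 36: PMT = 200,000 / ([(1 − (1+r)^−n)/r]) = $6,590.45

$6,590.45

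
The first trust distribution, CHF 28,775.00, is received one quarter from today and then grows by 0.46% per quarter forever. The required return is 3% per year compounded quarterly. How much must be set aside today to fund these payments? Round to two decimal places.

Periodic rate r = 0.03/4 per quarter.
Growing perpetuity (Gordon): PV = PMT₁ / (r − g) = 28,775 / (r − 0.0046) = CHF 9,922,413.79.

CHF 9,922,413.79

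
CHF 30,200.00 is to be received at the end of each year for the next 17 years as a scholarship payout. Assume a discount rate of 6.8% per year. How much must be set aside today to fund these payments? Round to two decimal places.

This is an ordinary annuity: 17 payments of CHF 30,200.00 at the end of each year.
Periodic rate r = 0.068 per year.
PV = PMT × [(1 − (1+r)^−n)/r] = 30,200 × [1 − (1+r)^−17] / r = CHF 298,977.78

CHF 298,977.78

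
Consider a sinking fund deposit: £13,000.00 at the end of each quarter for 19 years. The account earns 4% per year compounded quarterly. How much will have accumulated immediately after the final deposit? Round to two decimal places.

£1,469,285.68

This is an ordinary annuity: 76 deposits of £13,000.00 at the end of each quarter.
Periodic rate r = 0.04/4 per quarter; n is counted in quarters.
FV = PMT × [((1+r)^n − 1)/r] = 13,000 × [(1+r)^76 − 1] / r = £1,469,285.68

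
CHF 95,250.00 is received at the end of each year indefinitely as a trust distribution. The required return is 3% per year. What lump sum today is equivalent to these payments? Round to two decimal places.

Periodic rate r = 0.03 per year.
Level perpetuity: PV = PMT / r = 95,250 / (0.03) = CHF 3,175,000.00.

CHF 3,175,000.00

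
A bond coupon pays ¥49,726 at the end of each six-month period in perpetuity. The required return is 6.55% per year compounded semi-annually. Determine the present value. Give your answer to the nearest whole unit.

Periodic rate r = 0.0655/2 per half-year.
Level perpetuity: PV = PMT / r = 49,726 / (0.0655/2) = ¥1,518,351.

¥1,518,351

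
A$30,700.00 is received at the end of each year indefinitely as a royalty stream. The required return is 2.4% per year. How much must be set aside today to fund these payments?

Periodic rate r = 0.024 per year.
Level perpetuity: PV = PMT / r = 30,700 / (0.024) = A$1,279,166.67.

A$1,279,166.67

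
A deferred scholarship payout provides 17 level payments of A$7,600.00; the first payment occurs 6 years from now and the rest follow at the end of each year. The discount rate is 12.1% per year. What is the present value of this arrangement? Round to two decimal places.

Ordinary annuity of 17 payments, first payment at period 6.
Periodic rate r = 0.121 per year.
The ordinary-annuity PV formula values the stream one period before the first payment (period 5); discount that back 5 periods:
PV₀ = 7,600 × [1 − (1+r)^−17] / r × (1+r)^−5 = A$30,391.50

A$30,391.50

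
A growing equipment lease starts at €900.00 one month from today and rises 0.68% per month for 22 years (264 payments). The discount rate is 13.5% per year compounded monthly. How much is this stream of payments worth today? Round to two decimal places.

€139,117.16

Periodic rate r = 0.135/12 per month; n is counted in months.
Growing ordinary annuity: PV = PMT₁ × [1 − ((1+g)/(1+r))^n] / (r − g) = 900 × [1 − ((1+0.0068)/(1+r))^264] / (r − 0.0068) = €139,117.16.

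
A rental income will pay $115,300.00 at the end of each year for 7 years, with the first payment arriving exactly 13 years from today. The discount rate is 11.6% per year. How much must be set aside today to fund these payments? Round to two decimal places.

Ordinary annuity of 7 payments, first payment at period 13.
Periodic rate r = 0.116 per year.
The ordinary-annuity PV formula values the stream one period before the first payment (period 12); discount that back 12 periods:
PV₀ = 115,300 × [1 − (1+r)^−7] / r × (1+r)^−12 = $142,794.21

$142,794.21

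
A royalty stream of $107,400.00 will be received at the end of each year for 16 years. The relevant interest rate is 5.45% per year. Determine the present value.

This is an ordinary annuity: 16 payments of $107,400.00 at the end of each year.
Periodic rate r = 0.0545 per year.
PV = PMT × [(1 − (1+r)^−n)/r] = 107,400 × [1 − (1+r)^−16] / r = $1,127,574.53

$1,127,574.53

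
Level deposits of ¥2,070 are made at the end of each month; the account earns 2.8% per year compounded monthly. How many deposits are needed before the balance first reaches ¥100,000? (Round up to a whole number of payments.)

Periodic rate r = 0.028/12 per month; n is counted in months.
Ordinary annuity FV: 100,000 = 2,070 × [((1+r)^n − 1)/r].
(1+r)^n = 1 + 100,000 × r / 2,070, so n = ln(1 + 100,000·r/2,070) / ln(1+r) = 45.83.
Round up to a whole number of payments: n = 46.

46 payments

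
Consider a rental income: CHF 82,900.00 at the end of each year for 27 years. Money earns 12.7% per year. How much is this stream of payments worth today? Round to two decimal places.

This is an ordinary annuity: 27 payments of CHF 82,900.00 at the end of each year.
Periodic rate r = 0.127 per year.
PV = PMT × [(1 − (1+r)^−n)/r] = 82,900 × [1 − (1+r)^−27] / r = CHF 626,885.39

CHF 626,885.39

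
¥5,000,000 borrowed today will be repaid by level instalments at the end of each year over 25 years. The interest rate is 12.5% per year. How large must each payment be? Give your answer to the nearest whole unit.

Level ordinary annuity; solve PV = PMT × [(1 − (1+r)^−n)/r] for PMT.
Periodic rate r = 0.125 per year.
With n = 25: PMT = 5,000,000 / ([(1 − (1+r)^−n)/r]) = ¥659,717

¥659,717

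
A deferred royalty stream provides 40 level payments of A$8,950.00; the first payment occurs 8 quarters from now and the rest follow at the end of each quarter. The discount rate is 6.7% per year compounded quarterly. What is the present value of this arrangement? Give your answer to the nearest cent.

Ordinary annuity of 40 payments, first payment at period 8.
Periodic rate r = 0.067/4 per quarter; n is counted in quarters.
The ordinary-annuity PV formula values the stream one period before the first payment (period 7); discount that back 7 periods:
PV₀ = 8,950 × [1 − (1+r)^−40] / r × (1+r)^−7 = A$230,912.78

A$230,912.78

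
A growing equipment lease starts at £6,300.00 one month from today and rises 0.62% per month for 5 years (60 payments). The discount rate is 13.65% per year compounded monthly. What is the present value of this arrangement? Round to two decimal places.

Periodic rate r = 0.1365/12 per month; n is counted in months.
Growing ordinary annuity: PV = PMT₁ × [1 − ((1+g)/(1+r))^n] / (r − g) = 6,300 × [1 − ((1+0.0062)/(1+r))^60] / (r − 0.0062) = £322,529.19.

£322,529.19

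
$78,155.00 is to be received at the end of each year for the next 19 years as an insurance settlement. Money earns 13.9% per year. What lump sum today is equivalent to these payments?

This is an ordinary annuity: 19 payments of $78,155.00 at the end of each year.
Periodic rate r = 0.139 per year.
PV = PMT × [(1 − (1+r)^−n)/r] = 78,155 × [1 − (1+r)^−19] / r = $514,842.95

$514,842.95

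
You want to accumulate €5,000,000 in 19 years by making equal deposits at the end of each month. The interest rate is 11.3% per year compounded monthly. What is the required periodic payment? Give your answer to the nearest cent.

Level ordinary annuity; solve FV = PMT × [((1+r)^n − 1)/r] for PMT.
Periodic rate r = 0.113/12 per month; n is counted in months.
With n = 228: PMT = 5,000,000 / ([((1+r)^n − 1)/r]) = €6,299.96

€6,299.96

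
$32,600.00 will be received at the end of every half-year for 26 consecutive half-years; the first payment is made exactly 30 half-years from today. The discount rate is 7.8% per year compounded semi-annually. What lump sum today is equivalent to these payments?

Ordinary annuity of 26 payments, first payment at period 30.
Periodic rate r = 0.078/2 per half-year; n is counted in half-years.
The ordinary-annuity PV formula values the stream one period before the first payment (period 29); discount that back 29 periods:
PV₀ = 32,600 × [1 − (1+r)^−26] / r × (1+r)^−29 = $173,685.51

$173,685.51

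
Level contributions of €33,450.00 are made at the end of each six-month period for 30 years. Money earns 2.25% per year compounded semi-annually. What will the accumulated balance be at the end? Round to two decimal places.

€2,844,425.00

This is an ordinary annuity: 60 deposits of €33,450.00 at the end of each six-month period.
Periodic rate r = 0.0225/2 per half-year; n is counted in half-years.
FV = PMT × [((1+r)^n − 1)/r] = 33,450 × [(1+r)^60 − 1] / r = €2,844,425.00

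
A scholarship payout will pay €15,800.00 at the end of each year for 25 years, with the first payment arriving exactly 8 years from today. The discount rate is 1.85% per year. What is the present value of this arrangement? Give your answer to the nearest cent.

Ordinary annuity of 25 payments, first payment at period 8.
Periodic rate r = 0.0185 per year.
The ordinary-annuity PV formula values the stream one period before the first payment (period 7); discount that back 7 periods:
PV₀ = 15,800 × [1 − (1+r)^−25] / r × (1+r)^−7 = €276,162.09

€276,162.09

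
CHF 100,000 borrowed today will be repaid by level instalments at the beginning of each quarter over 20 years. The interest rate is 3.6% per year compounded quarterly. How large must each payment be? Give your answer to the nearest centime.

CHF 1,743.23

Level annuity due; solve PV = PMT × [(1 − (1+r)^−n)/r] × (1+r) for PMT.
Periodic rate r = 0.036/4 per quarter; n is counted in quarters.
With n = 80: PMT = 100,000 / ([(1 − (1+r)^−n)/r] × (1+r)) = CHF 1,743.23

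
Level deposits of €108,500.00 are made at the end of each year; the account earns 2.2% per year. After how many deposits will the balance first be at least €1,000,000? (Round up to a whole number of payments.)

9 payments

Periodic rate r = 0.022 per year.
Ordinary annuity FV: 1,000,000 = 108,500 × [((1+r)^n − 1)/r].
(1+r)^n = 1 + 1,000,000 × r / 108,500, so n = ln(1 + 1,000,000·r/108,500) / ln(1+r) = 8.48.
Round up to a whole number of payments: n = 9.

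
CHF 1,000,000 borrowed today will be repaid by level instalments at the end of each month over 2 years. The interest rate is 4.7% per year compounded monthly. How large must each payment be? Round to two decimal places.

CHF 43,737.16

Level ordinary annuity; solve PV = PMT × [(1 − (1+r)^−n)/r] for PMT.
Periodic rate r = 0.047/12 per month; n is counted in months.
With n = 24: PMT = 1,000,000 / ([(1 − (1+r)^−n)/r]) = CHF 43,737.16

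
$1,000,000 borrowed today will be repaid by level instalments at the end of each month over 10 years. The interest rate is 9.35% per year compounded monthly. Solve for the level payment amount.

Level ordinary annuity; solve PV = PMT × [(1 − (1+r)^−n)/r] for PMT.
Periodic rate r = 0.0935/12 per month; n is counted in months.
With n = 120: PMT = 1,000,000 / ([(1 − (1+r)^−n)/r]) = $12,857.77

$12,857.77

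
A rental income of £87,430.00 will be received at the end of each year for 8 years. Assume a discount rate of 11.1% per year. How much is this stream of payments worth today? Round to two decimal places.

£448,325.49

This is an ordinary annuity: 8 payments of £87,430.00 at the end of each year.
Periodic rate r = 0.111 per year.
PV = PMT × [(1 − (1+r)^−n)/r] = 87,430 × [1 − (1+r)^−8] / r = £448,325.49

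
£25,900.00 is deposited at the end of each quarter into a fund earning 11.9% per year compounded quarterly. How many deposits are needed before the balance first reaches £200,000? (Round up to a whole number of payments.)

Periodic rate r = 0.119/4 per quarter; n is counted in quarters.
Ordinary annuity FV: 200,000 = 25,900 × [((1+r)^n − 1)/r].
(1+r)^n = 1 + 200,000 × r / 25,900, so n = ln(1 + 200,000·r/25,900) / ln(1+r) = 7.05.
Round up to a whole number of payments: n = 8.

8 payments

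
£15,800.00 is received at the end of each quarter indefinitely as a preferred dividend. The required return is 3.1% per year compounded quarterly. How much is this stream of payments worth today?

£2,038,709.68

Periodic rate r = 0.031/4 per quarter.
Level perpetuity: PV = PMT / r = 15,800 / (0.031/4) = £2,038,709.68.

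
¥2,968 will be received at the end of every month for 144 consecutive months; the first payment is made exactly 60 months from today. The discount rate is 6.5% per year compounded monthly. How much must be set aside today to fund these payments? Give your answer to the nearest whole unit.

¥215,383

Ordinary annuity of 144 payments, first payment at period 60.
Periodic rate r = 0.065/12 per month; n is counted in months.
The ordinary-annuity PV formula values the stream one period before the first payment (period 59); discount that back 59 periods:
PV₀ = 2,968 × [1 − (1+r)^−144] / r × (1+r)^−59 = ¥215,383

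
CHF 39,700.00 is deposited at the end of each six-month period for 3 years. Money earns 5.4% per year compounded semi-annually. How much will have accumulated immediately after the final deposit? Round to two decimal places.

CHF 254,869.17

This is an ordinary annuity: 6 deposits of CHF 39,700.00 at the end of each six-month period.
Periodic rate r = 0.054/2 per half-year; n is counted in half-years.
FV = PMT × [((1+r)^n − 1)/r] = 39,700 × [(1+r)^6 − 1] / r = CHF 254,869.17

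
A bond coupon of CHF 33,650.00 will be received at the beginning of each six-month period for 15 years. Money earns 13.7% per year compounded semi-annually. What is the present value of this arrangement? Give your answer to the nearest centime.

This is an annuity due: 30 payments of CHF 33,650.00 at the beginning of each six-month period.
Periodic rate r = 0.137/2 per half-year; n is counted in half-years.
PV = PMT × [(1 − (1+r)^−n)/r] × (1+r) = 33,650 × [1 − (1+r)^−30] / r × (1+r) = CHF 452,973.60

CHF 452,973.60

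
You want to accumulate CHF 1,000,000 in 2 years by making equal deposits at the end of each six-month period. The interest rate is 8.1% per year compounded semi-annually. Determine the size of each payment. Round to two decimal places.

CHF 235,314.75

Level ordinary annuity; solve FV = PMT × [((1+r)^n − 1)/r] for PMT.
Periodic rate r = 0.081/2 per half-year; n is counted in half-years.
With n = 4: PMT = 1,000,000 / ([((1+r)^n − 1)/r]) = CHF 235,314.75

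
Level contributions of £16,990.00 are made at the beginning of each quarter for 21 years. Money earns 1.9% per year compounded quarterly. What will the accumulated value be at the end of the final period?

£1,757,119.62

This is an annuity due: 84 deposits of £16,990.00 at the beginning of each quarter.
Periodic rate r = 0.019/4 per quarter; n is counted in quarters.
FV = PMT × [((1+r)^n − 1)/r] × (1+r) = 16,990 × [(1+r)^84 − 1] / r × (1+r) = £1,757,119.62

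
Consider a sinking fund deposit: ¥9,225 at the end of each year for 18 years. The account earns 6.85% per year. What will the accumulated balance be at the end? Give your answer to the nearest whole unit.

¥309,159

This is an ordinary annuity: 18 deposits of ¥9,225 at the end of each year.
Periodic rate r = 0.0685 per year.
FV = PMT × [((1+r)^n − 1)/r] = 9,225 × [(1+r)^18 − 1] / r = ¥309,159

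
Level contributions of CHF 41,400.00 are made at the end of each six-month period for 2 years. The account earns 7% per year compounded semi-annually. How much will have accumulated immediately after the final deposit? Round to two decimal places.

This is an ordinary annuity: 4 deposits of CHF 41,400.00 at the end of each six-month period.
Periodic rate r = 0.07/2 per half-year; n is counted in half-years.
FV = PMT × [((1+r)^n − 1)/r] = 41,400 × [(1+r)^4 − 1] / r = CHF 174,498.64

CHF 174,498.64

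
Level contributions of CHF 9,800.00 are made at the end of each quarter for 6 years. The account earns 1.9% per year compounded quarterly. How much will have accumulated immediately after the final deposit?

This is an ordinary annuity: 24 deposits of CHF 9,800.00 at the end of each quarter.
Periodic rate r = 0.019/4 per quarter; n is counted in quarters.
FV = PMT × [((1+r)^n − 1)/r] = 9,800 × [(1+r)^24 − 1] / r = CHF 248,506.71

CHF 248,506.71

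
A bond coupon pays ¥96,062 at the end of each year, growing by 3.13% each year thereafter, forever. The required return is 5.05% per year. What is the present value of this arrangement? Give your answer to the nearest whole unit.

¥5,003,229

Periodic rate r = 0.0505 per year.
Growing perpetuity (Gordon): PV = PMT₁ / (r − g) = 96,062 / (r − 0.0313) = ¥5,003,229.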